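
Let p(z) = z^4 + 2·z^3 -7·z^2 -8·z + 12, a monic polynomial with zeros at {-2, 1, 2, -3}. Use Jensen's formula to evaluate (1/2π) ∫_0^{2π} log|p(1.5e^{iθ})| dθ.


Zeros: -3, -2, 1, 2; r = 1.5.
Inside |z| < r: 1. Outside (|z| ≥ r): -3, -2, 2.
p(0) = 12, so log|p(0)| = log(12) = 2.4849.
Apply Jensen: I(r) = log|p(0)| + Σ_k log(r/|z_k|), summed over zeros inside |z| < r.
  log(r/|z_k|) for z_k = 1: log(1.5/1) = 0.4055
  Outside zeros (-3, -2, 2) contribute nothing to the Jensen sum.
Sum over inside zeros: 0.4055.
I(r) = log|p(0)| + (inside sum) = 2.4849 + 0.4055 = 2.8904.
Note: since some zeros are outside |z| ≤ r, the simplified n·log(r) form does NOT apply — only the inside zeros contribute.

I(r) ≈ 2.8904.


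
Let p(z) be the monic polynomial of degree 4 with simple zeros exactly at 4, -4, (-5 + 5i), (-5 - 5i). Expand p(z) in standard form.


The polynomial is p(z) = ∏_{α ∈ S} (z − α), where S = {4, -4, (-5 + 5i), (-5 - 5i)}.
Expanding the product yields: p(z) = z^4 + 10·z^3 + 34·z^2 -160·z -800.
Note conjugate pairs combine to real quadratics: (z − (-5+5i))(z − (-5−5i)) = z² + 10z + 50.
The resulting polynomial has degree 4 and real coefficients as required.

p(z) = z^4 + 10·z^3 + 34·z^2 -160·z -800.


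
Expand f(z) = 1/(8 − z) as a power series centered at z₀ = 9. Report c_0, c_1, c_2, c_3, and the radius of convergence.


Let w = z − z₀, so z = z₀ + w.
Then 8 − z = 8 − (z₀ + w) = (8 − z₀) − w = -1 − w.
f(z) = 1/(-1 − w) = (1/(-1)) · 1/(1 − w/(-1)) = Σ_{n≥0} w^n / (-1)^(n+1).
So c_n = 1/(-1)^(n+1):
  c_0 = 1/(-1)^1 = -1.
  c_1 = 1/(-1)^2 = 1.
  c_2 = 1/(-1)^3 = -1.
  c_3 = 1/(-1)^4 = 1.
The series is valid for |w/d| < 1, i.e. |z − z₀| < |d|.
Radius of convergence: R = |8 − z₀| = |-1| = 1 (distance from z₀ to the singularity z = 8).

c_0 = -1, c_1 = 1, c_2 = -1, c_3 = 1; R = 1.


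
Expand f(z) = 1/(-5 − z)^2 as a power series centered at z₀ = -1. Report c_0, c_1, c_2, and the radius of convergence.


Let w = z − z₀, so z = z₀ + w.
Then -5 − z = -5 − (z₀ + w) = (-5 − z₀) − w = -4 − w.
f(z) = 1/(-4 − w)^2 = (1/(-4)^2) · (1 − w/(-4))^{−2}.
By the binomial series (1−u)^{−2} = Σ_{n≥0} C(n+1, 1) u^n for |u|<1, with u = w/(-4):
  c_n = C(n+1, 1) / (-4)^(n+2).
  c_0 = 1/(-4)^2 = 1/16.
  c_1 = 2/(-4)^3 = -1/32.
  c_2 = 3/(-4)^4 = 3/256.
The series is valid for |w/d| < 1, i.e. |z − z₀| < |d|.
Radius of convergence: R = |-5 − z₀| = |-4| = 4 (distance from z₀ to the singularity z = -5).

c_0 = 1/16, c_1 = -1/32, c_2 = 3/256; R = 4.


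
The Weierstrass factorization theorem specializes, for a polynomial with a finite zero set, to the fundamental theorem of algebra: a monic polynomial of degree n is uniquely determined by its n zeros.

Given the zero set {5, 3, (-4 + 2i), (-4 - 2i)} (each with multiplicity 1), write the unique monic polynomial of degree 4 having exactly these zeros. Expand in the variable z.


The polynomial is p(z) = ∏_{α ∈ S} (z − α), where S = {5, 3, (-4 + 2i), (-4 - 2i)}.
Expanding the product yields: p(z) = z^4 -29·z^2 -40·z + 300.
Note conjugate pairs combine to real quadratics: (z − (-4+2i))(z − (-4−2i)) = z² + 8z + 20.
The resulting polynomial has degree 4 and real coefficients as required.

p(z) = z^4 -29·z^2 -40·z + 300.


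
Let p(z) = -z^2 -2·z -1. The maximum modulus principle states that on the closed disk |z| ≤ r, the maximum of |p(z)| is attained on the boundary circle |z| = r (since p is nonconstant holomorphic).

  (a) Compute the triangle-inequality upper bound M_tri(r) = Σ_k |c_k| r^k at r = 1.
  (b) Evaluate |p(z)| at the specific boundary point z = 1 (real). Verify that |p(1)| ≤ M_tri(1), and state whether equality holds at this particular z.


Coefficients: c_0 = -1, c_1 = -2, c_2 = -1. Radius r = 1.
Part (a). Triangle bound: M_tri(r) = Σ_k |c_k| r^k
  = |-1|·1^0 + |-2|·1^1 + |-1|·1^2
  = 1 + 2 + 1 = 4.
This bounds M(r) := max_{|z|=r} |p(z)| from above; equality holds iff all terms c_k z^k can be made to align in phase at a single z on |z|=r.
Part (b). At z = 1 (real, on the circle |z| = r):
  p(1) = (-1)·1^0 + (-2)·1^1 + (-1)·1^2 = -4.
  |p(1)| = 4.
Since all nonzero coefficients share the same sign, |p(1)| = 4 = M_tri(1); the triangle bound is attained at z = 1, so in fact M(r) = 4.

M_tri(1) = 4; |p(1)| = 4; equality at z=1: yes.


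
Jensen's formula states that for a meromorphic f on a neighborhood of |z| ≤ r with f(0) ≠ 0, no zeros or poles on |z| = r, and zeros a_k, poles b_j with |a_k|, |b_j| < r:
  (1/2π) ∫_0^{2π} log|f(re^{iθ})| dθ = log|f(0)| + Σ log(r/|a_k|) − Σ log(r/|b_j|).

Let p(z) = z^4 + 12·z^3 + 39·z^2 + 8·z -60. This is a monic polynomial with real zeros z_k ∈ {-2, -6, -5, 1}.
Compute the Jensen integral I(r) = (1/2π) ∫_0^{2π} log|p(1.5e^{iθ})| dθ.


Zeros: -6, -5, -2, 1; r = 1.5.
Inside |z| < r: 1. Outside (|z| ≥ r): -6, -5, -2.
p(0) = -60, so log|p(0)| = log(60) = 4.0943.
Apply Jensen: I(r) = log|p(0)| + Σ_k log(r/|z_k|), summed over zeros inside |z| < r.
  log(r/|z_k|) for z_k = 1: log(1.5/1) = 0.4055
  Outside zeros (-6, -5, -2) contribute nothing to the Jensen sum.
Sum over inside zeros: 0.4055.
I(r) = log|p(0)| + (inside sum) = 4.0943 + 0.4055 = 4.4998.
Note: since some zeros are outside |z| ≤ r, the simplified n·log(r) form does NOT apply — only the inside zeros contribute.

I(r) ≈ 4.4998.


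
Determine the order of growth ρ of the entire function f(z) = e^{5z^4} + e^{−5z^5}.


Each summand is entire of order 4 and 5 respectively (as in the single-exponential case). The order of a sum is at most the max of the orders, so ρ ≤ 5. For the lower bound: on |z|=r choose arg z so that -5z^5 is real positive; then |e^{-5z^5}| = e^{5r^5} while |e^{5z^4}| ≤ e^{5r^4} = o(e^{5r^5}). So |f| ≥ e^{5r^5}(1 − o(1)) and ρ ≥ 5. Hence ρ = max(4, 5) = 5.
Therefore ρ = 5.

Order ρ = 5.


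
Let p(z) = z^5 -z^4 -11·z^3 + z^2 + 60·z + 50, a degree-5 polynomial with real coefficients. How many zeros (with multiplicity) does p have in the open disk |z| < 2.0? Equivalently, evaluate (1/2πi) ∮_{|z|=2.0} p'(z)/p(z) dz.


The zeros of p are: (3 + 1i), (3 - 1i), (-2 + 1i), (-2 - 1i), -1.
Their magnitudes are: 3.162, 3.162, 2.236, 2.236, 1.
Zeros with |z| < R = 2.0: -1.
Count = 1.
By the argument principle, (1/2πi) ∮_{|z|=R} p'(z)/p(z) dz equals exactly this count.

Number of zeros inside |z| < 2.0: 1.


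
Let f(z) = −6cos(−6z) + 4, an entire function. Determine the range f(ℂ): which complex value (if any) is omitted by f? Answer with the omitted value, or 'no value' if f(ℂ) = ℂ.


Little Picard bounds the complement of f(ℂ) to at most one point.
cos is entire and surjective onto ℂ: for every w ∈ ℂ, cos(ζ) = w has a solution ζ ∈ ℂ (e.g., via the complex inverse arccos). With ζ = −6z this gives z = ζ/(-6). Then -6·cos(−6z) takes every value in -6·ℂ = ℂ, and adding 4 is a bijection of ℂ. So f is surjective and omits no value. (Note: only on the real line is cos bounded by [−1, 1].)

Omitted value: no value.


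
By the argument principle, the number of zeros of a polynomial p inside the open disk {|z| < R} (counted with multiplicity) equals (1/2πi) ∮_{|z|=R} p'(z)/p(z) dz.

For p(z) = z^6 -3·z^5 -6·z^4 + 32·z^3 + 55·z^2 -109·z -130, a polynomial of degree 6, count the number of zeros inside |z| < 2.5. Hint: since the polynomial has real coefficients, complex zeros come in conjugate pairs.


The zeros of p are: 2, (-2 + 1i), (-2 - 1i), -1, (3 + 2i), (3 - 2i).
Their magnitudes are: 2, 2.236, 2.236, 1, 3.606, 3.606.
Zeros with |z| < R = 2.5: 2, (-2 + 1i), (-2 - 1i), -1.
Count = 4.
By the argument principle, (1/2πi) ∮_{|z|=R} p'(z)/p(z) dz equals exactly this count.

Number of zeros inside |z| < 2.5: 4.


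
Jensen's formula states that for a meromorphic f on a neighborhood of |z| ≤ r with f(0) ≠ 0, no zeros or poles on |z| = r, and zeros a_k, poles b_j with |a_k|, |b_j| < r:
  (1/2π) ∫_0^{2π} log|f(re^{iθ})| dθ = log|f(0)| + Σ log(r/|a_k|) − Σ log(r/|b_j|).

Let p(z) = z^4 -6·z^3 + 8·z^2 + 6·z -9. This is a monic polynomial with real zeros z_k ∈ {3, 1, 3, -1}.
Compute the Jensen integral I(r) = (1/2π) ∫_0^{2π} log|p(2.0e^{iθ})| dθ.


Zeros: -1, 1, 3, 3; r = 2.0.
Inside |z| < r: -1, 1. Outside (|z| ≥ r): 3, 3.
p(0) = -9, so log|p(0)| = log(9) = 2.1972.
Apply Jensen: I(r) = log|p(0)| + Σ_k log(r/|z_k|), summed over zeros inside |z| < r.
  log(r/|z_k|) for z_k = 1: log(2.0/1) = 0.6931
  log(r/|z_k|) for z_k = -1: log(2.0/1) = 0.6931
  Outside zeros (3, 3) contribute nothing to the Jensen sum.
Sum over inside zeros: 1.3863.
I(r) = log|p(0)| + (inside sum) = 2.1972 + 1.3863 = 3.5835.
Note: since some zeros are outside |z| ≤ r, the simplified n·log(r) form does NOT apply — only the inside zeros contribute.

I(r) ≈ 3.5835.


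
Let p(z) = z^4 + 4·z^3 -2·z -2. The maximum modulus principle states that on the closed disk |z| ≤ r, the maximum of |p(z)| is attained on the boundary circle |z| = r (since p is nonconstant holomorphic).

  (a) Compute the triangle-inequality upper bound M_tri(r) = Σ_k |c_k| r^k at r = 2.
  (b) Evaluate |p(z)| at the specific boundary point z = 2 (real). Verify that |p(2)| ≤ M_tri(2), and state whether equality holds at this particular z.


Coefficients: c_0 = -2, c_1 = -2, c_2 = 0, c_3 = 4, c_4 = 1. Radius r = 2.
Part (a). Triangle bound: M_tri(r) = Σ_k |c_k| r^k
  = |-2|·2^0 + |-2|·2^1 + |0|·2^2 + |4|·2^3 + |1|·2^4
  = 2 + 4 + 0 + 32 + 16 = 54.
This bounds M(r) := max_{|z|=r} |p(z)| from above; equality holds iff all terms c_k z^k can be made to align in phase at a single z on |z|=r.
Part (b). At z = 2 (real, on the circle |z| = r):
  p(2) = (-2)·2^0 + (-2)·2^1 + (0)·2^2 + (4)·2^3 + (1)·2^4 = 42.
  |p(2)| = 42.
Check: |p(2)| = 42 ≤ 54 = M_tri(2). ✓ Equality does not hold at z = 2 (the coefficients have mixed signs, so the terms do not all align in phase there).

M_tri(2) = 54; |p(2)| = 42; equality at z=2: no.


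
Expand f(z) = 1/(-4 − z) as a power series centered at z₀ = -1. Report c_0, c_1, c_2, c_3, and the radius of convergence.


Let w = z − z₀, so z = z₀ + w.
Then -4 − z = -4 − (z₀ + w) = (-4 − z₀) − w = -3 − w.
f(z) = 1/(-3 − w) = (1/(-3)) · 1/(1 − w/(-3)) = Σ_{n≥0} w^n / (-3)^(n+1).
So c_n = 1/(-3)^(n+1):
  c_0 = 1/(-3)^1 = -1/3.
  c_1 = 1/(-3)^2 = 1/9.
  c_2 = 1/(-3)^3 = -1/27.
  c_3 = 1/(-3)^4 = 1/81.
The series is valid for |w/d| < 1, i.e. |z − z₀| < |d|.
Radius of convergence: R = |-4 − z₀| = |-3| = 3 (distance from z₀ to the singularity z = -4).

c_0 = -1/3, c_1 = 1/9, c_2 = -1/27, c_3 = 1/81; R = 3.


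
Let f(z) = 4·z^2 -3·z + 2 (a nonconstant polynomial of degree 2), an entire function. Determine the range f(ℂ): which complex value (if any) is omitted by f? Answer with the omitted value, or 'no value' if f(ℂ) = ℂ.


Little Picard bounds the complement of f(ℂ) to at most one point.
For every w ∈ ℂ, the equation p(z) − w = 0 is a nonconstant polynomial in z and hence has at least one root by the fundamental theorem of algebra. So p is surjective onto ℂ, omitting no value.

Omitted value: no value.


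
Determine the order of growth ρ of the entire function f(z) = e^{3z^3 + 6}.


|e^{3z^3 + 6}| = e^{Re(3·z^3) + 6} ≤ e^{3|z|^3 + 6} = e^{3r^3 + 6} on |z| = r, so ρ ≤ 3. Choosing z on |z|=r so that 3·z^3 is real positive (always possible by picking arg z appropriately) gives |f(z)| = e^{3r^3 + 6}, matching the bound. The additive constant 6 does not affect log log M(r) ~ 3·log r. Hence ρ = 3.
Therefore ρ = 3.

Order ρ = 3.


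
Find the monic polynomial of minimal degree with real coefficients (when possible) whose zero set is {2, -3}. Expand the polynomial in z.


The polynomial is p(z) = ∏_{α ∈ S} (z − α), where S = {2, -3}.
Expanding the product yields: p(z) = z^2 + z -6.
The resulting polynomial has degree 2 and real coefficients as required.

p(z) = z^2 + z -6.


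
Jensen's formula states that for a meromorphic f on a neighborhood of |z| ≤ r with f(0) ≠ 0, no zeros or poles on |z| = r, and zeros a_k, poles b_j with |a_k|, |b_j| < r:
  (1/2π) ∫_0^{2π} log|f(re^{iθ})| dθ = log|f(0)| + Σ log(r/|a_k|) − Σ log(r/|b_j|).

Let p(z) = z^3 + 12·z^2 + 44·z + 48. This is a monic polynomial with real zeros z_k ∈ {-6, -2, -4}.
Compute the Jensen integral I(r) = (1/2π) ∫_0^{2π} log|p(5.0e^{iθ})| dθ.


Zeros: -6, -4, -2; r = 5.0.
Inside |z| < r: -4, -2. Outside (|z| ≥ r): -6.
p(0) = 48, so log|p(0)| = log(48) = 3.8712.
Apply Jensen: I(r) = log|p(0)| + Σ_k log(r/|z_k|), summed over zeros inside |z| < r.
  log(r/|z_k|) for z_k = -2: log(5.0/2) = 0.9163
  log(r/|z_k|) for z_k = -4: log(5.0/4) = 0.2231
  Outside zeros (-6) contribute nothing to the Jensen sum.
Sum over inside zeros: 1.1394.
I(r) = log|p(0)| + (inside sum) = 3.8712 + 1.1394 = 5.0106.
Note: since some zeros are outside |z| ≤ r, the simplified n·log(r) form does NOT apply — only the inside zeros contribute.

I(r) ≈ 5.0106.


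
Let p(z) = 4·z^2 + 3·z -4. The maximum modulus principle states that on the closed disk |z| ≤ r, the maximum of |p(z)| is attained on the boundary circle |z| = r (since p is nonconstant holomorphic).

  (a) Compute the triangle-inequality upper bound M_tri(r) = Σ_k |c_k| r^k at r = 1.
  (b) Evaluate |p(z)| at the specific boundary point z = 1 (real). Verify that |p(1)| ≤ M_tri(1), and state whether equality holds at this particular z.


Coefficients: c_0 = -4, c_1 = 3, c_2 = 4. Radius r = 1.
Part (a). Triangle bound: M_tri(r) = Σ_k |c_k| r^k
  = |-4|·1^0 + |3|·1^1 + |4|·1^2
  = 4 + 3 + 4 = 11.
This bounds M(r) := max_{|z|=r} |p(z)| from above; equality holds iff all terms c_k z^k can be made to align in phase at a single z on |z|=r.
Part (b). At z = 1 (real, on the circle |z| = r):
  p(1) = (-4)·1^0 + (3)·1^1 + (4)·1^2 = 3.
  |p(1)| = 3.
Check: |p(1)| = 3 ≤ 11 = M_tri(1). ✓ Equality does not hold at z = 1 (the coefficients have mixed signs, so the terms do not all align in phase there).

M_tri(1) = 11; |p(1)| = 3; equality at z=1: no.


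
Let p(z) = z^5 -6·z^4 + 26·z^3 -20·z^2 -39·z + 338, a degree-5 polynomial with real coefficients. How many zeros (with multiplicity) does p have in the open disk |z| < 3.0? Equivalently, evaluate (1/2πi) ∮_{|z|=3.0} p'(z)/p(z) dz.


The zeros of p are: (2 + 3i), (2 - 3i), (2 + 3i), (2 - 3i), -2.
Their magnitudes are: 3.606, 3.606, 3.606, 3.606, 2.
Zeros with |z| < R = 3.0: -2.
Count = 1.
By the argument principle, (1/2πi) ∮_{|z|=R} p'(z)/p(z) dz equals exactly this count.

Number of zeros inside |z| < 3.0: 1.


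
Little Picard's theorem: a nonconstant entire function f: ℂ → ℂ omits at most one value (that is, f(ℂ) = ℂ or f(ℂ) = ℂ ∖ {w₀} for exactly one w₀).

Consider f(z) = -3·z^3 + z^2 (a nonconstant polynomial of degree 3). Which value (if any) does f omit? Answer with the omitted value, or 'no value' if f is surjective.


Little Picard bounds the complement of f(ℂ) to at most one point.
For every w ∈ ℂ, the equation p(z) − w = 0 is a nonconstant polynomial in z and hence has at least one root by the fundamental theorem of algebra. So p is surjective onto ℂ, omitting no value.

Omitted value: no value.


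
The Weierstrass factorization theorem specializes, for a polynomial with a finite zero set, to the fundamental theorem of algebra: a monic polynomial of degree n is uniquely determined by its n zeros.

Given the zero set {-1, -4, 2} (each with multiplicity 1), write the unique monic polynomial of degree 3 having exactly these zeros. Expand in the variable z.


The polynomial is p(z) = ∏_{α ∈ S} (z − α), where S = {-1, -4, 2}.
Expanding the product yields: p(z) = z^3 + 3·z^2 -6·z -8.
The resulting polynomial has degree 3 and real coefficients as required.

p(z) = z^3 + 3·z^2 -6·z -8.


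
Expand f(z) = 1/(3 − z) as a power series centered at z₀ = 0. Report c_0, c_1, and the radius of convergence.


Let w = z − z₀, so z = z₀ + w.
Then 3 − z = 3 − (z₀ + w) = (3 − z₀) − w = 3 − w.
f(z) = 1/(3 − w) = (1/(3)) · 1/(1 − w/(3)) = Σ_{n≥0} w^n / (3)^(n+1).
So c_n = 1/(3)^(n+1):
  c_0 = 1/(3)^1 = 1/3.
  c_1 = 1/(3)^2 = 1/9.
The series is valid for |w/d| < 1, i.e. |z − z₀| < |d|.
Radius of convergence: R = |3 − z₀| = |3| = 3 (distance from z₀ to the singularity z = 3).

c_0 = 1/3, c_1 = 1/9; R = 3.


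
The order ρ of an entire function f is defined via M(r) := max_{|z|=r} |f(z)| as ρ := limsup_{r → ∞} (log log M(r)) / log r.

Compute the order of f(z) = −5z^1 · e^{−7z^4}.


M(r) = max_{|z|=r} |-5|·|z|^1·|e^{−7z^4}| = 5·r^1 · e^{7r^4} (the factors attain their maxima compatibly on |z|=r). Then log M(r) = log 5 + 1·log r + 7r^4, dominated by the last term, so log log M(r) ~ 4·log r. The polynomial factor -5z^1 contributes only a log r term and does not affect the order. ρ = 4.
Therefore ρ = 4.

Order ρ = 4.


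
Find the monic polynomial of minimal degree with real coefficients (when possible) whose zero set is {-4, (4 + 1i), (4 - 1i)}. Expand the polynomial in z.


The polynomial is p(z) = ∏_{α ∈ S} (z − α), where S = {-4, (4 + 1i), (4 - 1i)}.
Expanding the product yields: p(z) = z^3 -4·z^2 -15·z + 68.
Note conjugate pairs combine to real quadratics: (z − (4+1i))(z − (4−1i)) = z² − 8z + 17.
The resulting polynomial has degree 3 and real coefficients as required.

p(z) = z^3 -4·z^2 -15·z + 68.


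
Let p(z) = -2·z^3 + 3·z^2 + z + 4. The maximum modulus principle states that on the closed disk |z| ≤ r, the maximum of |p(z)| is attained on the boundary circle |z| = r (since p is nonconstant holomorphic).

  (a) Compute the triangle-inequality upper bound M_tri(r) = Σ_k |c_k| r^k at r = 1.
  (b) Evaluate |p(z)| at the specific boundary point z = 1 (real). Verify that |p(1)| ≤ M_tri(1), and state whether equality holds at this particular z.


Coefficients: c_0 = 4, c_1 = 1, c_2 = 3, c_3 = -2. Radius r = 1.
Part (a). Triangle bound: M_tri(r) = Σ_k |c_k| r^k
  = |4|·1^0 + |1|·1^1 + |3|·1^2 + |-2|·1^3
  = 4 + 1 + 3 + 2 = 10.
This bounds M(r) := max_{|z|=r} |p(z)| from above; equality holds iff all terms c_k z^k can be made to align in phase at a single z on |z|=r.
Part (b). At z = 1 (real, on the circle |z| = r):
  p(1) = (4)·1^0 + (1)·1^1 + (3)·1^2 + (-2)·1^3 = 6.
  |p(1)| = 6.
Check: |p(1)| = 6 ≤ 10 = M_tri(1). ✓ Equality does not hold at z = 1 (the coefficients have mixed signs, so the terms do not all align in phase there).

M_tri(1) = 10; |p(1)| = 6; equality at z=1: no.


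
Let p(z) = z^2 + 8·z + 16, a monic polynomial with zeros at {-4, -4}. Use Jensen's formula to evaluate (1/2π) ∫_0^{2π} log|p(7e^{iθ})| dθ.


Zeros: -4, -4; r = 7.
Inside |z| < r: -4, -4. Outside (|z| ≥ r): ∅.
p(0) = 16, so log|p(0)| = log(16) = 2.7726.
Apply Jensen: I(r) = log|p(0)| + Σ_k log(r/|z_k|), summed over zeros inside |z| < r.
  log(r/|z_k|) for z_k = -4: log(7/4) = 0.5596
  log(r/|z_k|) for z_k = -4: log(7/4) = 0.5596
Sum over inside zeros: 1.1192.
I(r) = log|p(0)| + (inside sum) = 2.7726 + 1.1192 = 3.8918.
Closed form (all zeros inside, monic): I(r) = n·log(r) = 2·log(7) = 3.8918. ✓

I(r) ≈ 3.8918.


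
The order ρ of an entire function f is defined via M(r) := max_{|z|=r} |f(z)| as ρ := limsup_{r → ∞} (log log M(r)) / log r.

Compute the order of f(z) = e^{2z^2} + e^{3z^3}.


Each summand is entire of order 2 and 3 respectively (as in the single-exponential case). The order of a sum is at most the max of the orders, so ρ ≤ 3. For the lower bound: on |z|=r choose arg z so that 3z^3 is real positive; then |e^{3z^3}| = e^{3r^3} while |e^{2z^2}| ≤ e^{2r^2} = o(e^{3r^3}). So |f| ≥ e^{3r^3}(1 − o(1)) and ρ ≥ 3. Hence ρ = max(2, 3) = 3.
Therefore ρ = 3.

Order ρ = 3.


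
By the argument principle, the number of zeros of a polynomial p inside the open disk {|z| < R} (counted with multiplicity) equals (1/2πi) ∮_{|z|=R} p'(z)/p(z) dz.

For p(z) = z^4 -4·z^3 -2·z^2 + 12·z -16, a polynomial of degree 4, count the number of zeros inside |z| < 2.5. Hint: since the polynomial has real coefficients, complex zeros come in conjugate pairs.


The zeros of p are: -2, (1 + 1i), (1 - 1i), 4.
Their magnitudes are: 2, 1.414, 1.414, 4.
Zeros with |z| < R = 2.5: -2, (1 + 1i), (1 - 1i).
Count = 3.
By the argument principle, (1/2πi) ∮_{|z|=R} p'(z)/p(z) dz equals exactly this count.

Number of zeros inside |z| < 2.5: 3.


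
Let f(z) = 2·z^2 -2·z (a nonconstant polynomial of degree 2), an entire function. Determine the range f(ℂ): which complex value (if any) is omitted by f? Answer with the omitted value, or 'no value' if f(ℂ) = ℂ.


Little Picard bounds the complement of f(ℂ) to at most one point.
For every w ∈ ℂ, the equation p(z) − w = 0 is a nonconstant polynomial in z and hence has at least one root by the fundamental theorem of algebra. So p is surjective onto ℂ, omitting no value.

Omitted value: no value.


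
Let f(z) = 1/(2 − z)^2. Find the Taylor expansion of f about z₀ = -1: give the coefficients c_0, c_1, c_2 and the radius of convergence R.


Let w = z − z₀, so z = z₀ + w.
Then 2 − z = 2 − (z₀ + w) = (2 − z₀) − w = 3 − w.
f(z) = 1/(3 − w)^2 = (1/(3)^2) · (1 − w/(3))^{−2}.
By the binomial series (1−u)^{−2} = Σ_{n≥0} C(n+1, 1) u^n for |u|<1, with u = w/(3):
  c_n = C(n+1, 1) / (3)^(n+2).
  c_0 = 1/(3)^2 = 1/9.
  c_1 = 2/(3)^3 = 2/27.
  c_2 = 3/(3)^4 = 1/27.
The series is valid for |w/d| < 1, i.e. |z − z₀| < |d|.
Radius of convergence: R = |2 − z₀| = |3| = 3 (distance from z₀ to the singularity z = 2).

c_0 = 1/9, c_1 = 2/27, c_2 = 1/27; R = 3.


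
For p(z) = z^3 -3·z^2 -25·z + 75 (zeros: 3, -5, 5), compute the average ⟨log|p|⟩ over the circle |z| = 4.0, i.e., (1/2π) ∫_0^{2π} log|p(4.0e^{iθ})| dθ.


Zeros: -5, 3, 5; r = 4.0.
Inside |z| < r: 3. Outside (|z| ≥ r): -5, 5.
p(0) = 75, so log|p(0)| = log(75) = 4.3175.
Apply Jensen: I(r) = log|p(0)| + Σ_k log(r/|z_k|), summed over zeros inside |z| < r.
  log(r/|z_k|) for z_k = 3: log(4.0/3) = 0.2877
  Outside zeros (-5, 5) contribute nothing to the Jensen sum.
Sum over inside zeros: 0.2877.
I(r) = log|p(0)| + (inside sum) = 4.3175 + 0.2877 = 4.6052.
Note: since some zeros are outside |z| ≤ r, the simplified n·log(r) form does NOT apply — only the inside zeros contribute.

I(r) ≈ 4.6052.


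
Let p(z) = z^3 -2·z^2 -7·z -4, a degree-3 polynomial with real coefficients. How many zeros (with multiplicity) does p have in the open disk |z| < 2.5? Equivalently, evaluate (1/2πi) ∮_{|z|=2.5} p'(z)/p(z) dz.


The zeros of p are: -1, 4, -1.
Their magnitudes are: 1, 4, 1.
Zeros with |z| < R = 2.5: -1, -1.
Count = 2.
By the argument principle, (1/2πi) ∮_{|z|=R} p'(z)/p(z) dz equals exactly this count.

Number of zeros inside |z| < 2.5: 2.


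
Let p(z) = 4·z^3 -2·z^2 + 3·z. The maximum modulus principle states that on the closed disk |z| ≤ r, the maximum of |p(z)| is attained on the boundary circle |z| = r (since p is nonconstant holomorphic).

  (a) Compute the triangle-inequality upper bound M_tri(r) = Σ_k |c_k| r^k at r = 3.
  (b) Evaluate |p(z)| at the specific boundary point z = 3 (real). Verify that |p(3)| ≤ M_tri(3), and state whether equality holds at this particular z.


Coefficients: c_0 = 0, c_1 = 3, c_2 = -2, c_3 = 4. Radius r = 3.
Part (a). Triangle bound: M_tri(r) = Σ_k |c_k| r^k
  = |0|·3^0 + |3|·3^1 + |-2|·3^2 + |4|·3^3
  = 0 + 9 + 18 + 108 = 135.
This bounds M(r) := max_{|z|=r} |p(z)| from above; equality holds iff all terms c_k z^k can be made to align in phase at a single z on |z|=r.
Part (b). At z = 3 (real, on the circle |z| = r):
  p(3) = (0)·3^0 + (3)·3^1 + (-2)·3^2 + (4)·3^3 = 99.
  |p(3)| = 99.
Check: |p(3)| = 99 ≤ 135 = M_tri(3). ✓ Equality does not hold at z = 3 (the coefficients have mixed signs, so the terms do not all align in phase there).

M_tri(3) = 135; |p(3)| = 99; equality at z=3: no.


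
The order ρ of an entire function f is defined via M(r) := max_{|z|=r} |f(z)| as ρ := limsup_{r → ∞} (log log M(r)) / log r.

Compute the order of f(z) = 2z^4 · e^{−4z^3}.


M(r) = max_{|z|=r} |2|·|z|^4·|e^{−4z^3}| = 2·r^4 · e^{4r^3} (the factors attain their maxima compatibly on |z|=r). Then log M(r) = log 2 + 4·log r + 4r^3, dominated by the last term, so log log M(r) ~ 3·log r. The polynomial factor 2z^4 contributes only a log r term and does not affect the order. ρ = 3.
Therefore ρ = 3.

Order ρ = 3.


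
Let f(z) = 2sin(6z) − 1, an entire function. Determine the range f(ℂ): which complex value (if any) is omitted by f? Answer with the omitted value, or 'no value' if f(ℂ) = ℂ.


Little Picard bounds the complement of f(ℂ) to at most one point.
sin is entire and surjective onto ℂ: for every w ∈ ℂ, sin(ζ) = w has a solution ζ ∈ ℂ (e.g., via the complex inverse arcsin). With ζ = 6z this gives z = ζ/(6). Then 2·sin(6z) takes every value in 2·ℂ = ℂ, and adding -1 is a bijection of ℂ. So f is surjective and omits no value. (Note: only on the real line is sin bounded by [−1, 1].)

Omitted value: no value.


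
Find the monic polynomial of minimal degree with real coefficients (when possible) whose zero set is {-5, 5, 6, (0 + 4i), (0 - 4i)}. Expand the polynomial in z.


The polynomial is p(z) = ∏_{α ∈ S} (z − α), where S = {-5, 5, 6, (0 + 4i), (0 - 4i)}.
Expanding the product yields: p(z) = z^5 -6·z^4 -9·z^3 + 54·z^2 -400·z + 2400.
Note conjugate pairs combine to real quadratics: (z − (0+4i))(z − (0−4i)) = z² + 16.
The resulting polynomial has degree 5 and real coefficients as required.

p(z) = z^5 -6·z^4 -9·z^3 + 54·z^2 -400·z + 2400.


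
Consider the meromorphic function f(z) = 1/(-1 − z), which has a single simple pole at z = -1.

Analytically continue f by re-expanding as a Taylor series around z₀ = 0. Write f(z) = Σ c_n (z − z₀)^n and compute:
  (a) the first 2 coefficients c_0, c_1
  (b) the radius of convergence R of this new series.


Let w = z − z₀, so z = z₀ + w.
Then -1 − z = -1 − (z₀ + w) = (-1 − z₀) − w = -1 − w.
f(z) = 1/(-1 − w) = (1/(-1)) · 1/(1 − w/(-1)) = Σ_{n≥0} w^n / (-1)^(n+1).
So c_n = 1/(-1)^(n+1):
  c_0 = 1/(-1)^1 = -1.
  c_1 = 1/(-1)^2 = 1.
The series is valid for |w/d| < 1, i.e. |z − z₀| < |d|.
Radius of convergence: R = |-1 − z₀| = |-1| = 1 (distance from z₀ to the singularity z = -1).

c_0 = -1, c_1 = 1; R = 1.


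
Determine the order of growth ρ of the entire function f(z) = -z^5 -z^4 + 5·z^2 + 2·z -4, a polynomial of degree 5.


|f(z)| ≤ Σ|c_k|·r^k = O(r^5) as r → ∞. Polynomial growth is O(e^{r^ε}) for every ε > 0 (since r^5/e^{r^ε} → 0), so ρ ≤ ε for all ε > 0, i.e. ρ = 0. Every nonconstant polynomial has order 0.
Therefore ρ = 0.

Order ρ = 0.


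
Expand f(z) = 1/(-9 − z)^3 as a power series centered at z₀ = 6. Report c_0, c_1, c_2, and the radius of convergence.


Let w = z − z₀, so z = z₀ + w.
Then -9 − z = -9 − (z₀ + w) = (-9 − z₀) − w = -15 − w.
f(z) = 1/(-15 − w)^3 = (1/(-15)^3) · (1 − w/(-15))^{−3}.
By the binomial series (1−u)^{−3} = Σ_{n≥0} C(n+2, 2) u^n for |u|<1, with u = w/(-15):
  c_n = C(n+2, 2) / (-15)^(n+3).
  c_0 = 1/(-15)^3 = -1/3375.
  c_1 = 3/(-15)^4 = 1/16875.
  c_2 = 6/(-15)^5 = -2/253125.
The series is valid for |w/d| < 1, i.e. |z − z₀| < |d|.
Radius of convergence: R = |-9 − z₀| = |-15| = 15 (distance from z₀ to the singularity z = -9).

c_0 = -1/3375, c_1 = 1/16875, c_2 = -2/253125; R = 15.


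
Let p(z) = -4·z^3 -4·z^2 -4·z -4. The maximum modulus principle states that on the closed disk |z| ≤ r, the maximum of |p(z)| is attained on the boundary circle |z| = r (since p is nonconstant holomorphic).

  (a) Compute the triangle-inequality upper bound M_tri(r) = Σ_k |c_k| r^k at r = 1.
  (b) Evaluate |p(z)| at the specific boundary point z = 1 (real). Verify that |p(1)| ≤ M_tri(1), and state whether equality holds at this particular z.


Coefficients: c_0 = -4, c_1 = -4, c_2 = -4, c_3 = -4. Radius r = 1.
Part (a). Triangle bound: M_tri(r) = Σ_k |c_k| r^k
  = |-4|·1^0 + |-4|·1^1 + |-4|·1^2 + |-4|·1^3
  = 4 + 4 + 4 + 4 = 16.
This bounds M(r) := max_{|z|=r} |p(z)| from above; equality holds iff all terms c_k z^k can be made to align in phase at a single z on |z|=r.
Part (b). At z = 1 (real, on the circle |z| = r):
  p(1) = (-4)·1^0 + (-4)·1^1 + (-4)·1^2 + (-4)·1^3 = -16.
  |p(1)| = 16.
Since all nonzero coefficients share the same sign, |p(1)| = 16 = M_tri(1); the triangle bound is attained at z = 1, so in fact M(r) = 16.

M_tri(1) = 16; |p(1)| = 16; equality at z=1: yes.


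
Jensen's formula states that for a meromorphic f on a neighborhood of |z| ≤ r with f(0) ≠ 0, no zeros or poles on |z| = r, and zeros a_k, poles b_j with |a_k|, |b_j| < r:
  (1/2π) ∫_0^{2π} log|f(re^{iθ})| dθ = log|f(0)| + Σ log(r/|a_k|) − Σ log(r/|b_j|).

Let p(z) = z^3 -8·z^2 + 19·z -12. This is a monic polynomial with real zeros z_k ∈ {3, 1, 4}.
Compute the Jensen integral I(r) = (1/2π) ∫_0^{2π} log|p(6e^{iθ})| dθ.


Zeros: 1, 3, 4; r = 6.
Inside |z| < r: 1, 3, 4. Outside (|z| ≥ r): ∅.
p(0) = -12, so log|p(0)| = log(12) = 2.4849.
Apply Jensen: I(r) = log|p(0)| + Σ_k log(r/|z_k|), summed over zeros inside |z| < r.
  log(r/|z_k|) for z_k = 3: log(6/3) = 0.6931
  log(r/|z_k|) for z_k = 1: log(6/1) = 1.7918
  log(r/|z_k|) for z_k = 4: log(6/4) = 0.4055
Sum over inside zeros: 2.8904.
I(r) = log|p(0)| + (inside sum) = 2.4849 + 2.8904 = 5.3753.
Closed form (all zeros inside, monic): I(r) = n·log(r) = 3·log(6) = 5.3753. ✓

I(r) ≈ 5.3753.


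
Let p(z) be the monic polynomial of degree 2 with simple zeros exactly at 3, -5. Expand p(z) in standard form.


The polynomial is p(z) = ∏_{α ∈ S} (z − α), where S = {3, -5}.
Expanding the product yields: p(z) = z^2 + 2·z -15.
The resulting polynomial has degree 2 and real coefficients as required.

p(z) = z^2 + 2·z -15.


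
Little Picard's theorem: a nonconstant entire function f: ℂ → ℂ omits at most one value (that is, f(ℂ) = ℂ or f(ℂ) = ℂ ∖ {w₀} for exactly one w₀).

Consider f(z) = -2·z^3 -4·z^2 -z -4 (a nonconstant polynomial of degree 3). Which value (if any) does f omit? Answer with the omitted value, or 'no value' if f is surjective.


Little Picard bounds the complement of f(ℂ) to at most one point.
For every w ∈ ℂ, the equation p(z) − w = 0 is a nonconstant polynomial in z and hence has at least one root by the fundamental theorem of algebra. So p is surjective onto ℂ, omitting no value.

Omitted value: no value.


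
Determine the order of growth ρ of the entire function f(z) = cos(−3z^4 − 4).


Write cos(w) = (e^{iw} ± e^{−iw})/(2 or 2i), so |cos(w)| ≤ e^{|w|}. With w = −3z^4 − 4, |w| ≤ 3r^4 + 4 on |z|=r, giving M(r) ≤ e^{3r^4 + 4} and ρ ≤ 4. For the lower bound, choose z on |z|=r with -3z^4 purely imaginary of modulus 3r^4; then |cos(−3z^4 − 4)| grows like e^{3r^4}/2, so ρ ≥ 4. Hence ρ = 4.
Therefore ρ = 4.

Order ρ = 4.


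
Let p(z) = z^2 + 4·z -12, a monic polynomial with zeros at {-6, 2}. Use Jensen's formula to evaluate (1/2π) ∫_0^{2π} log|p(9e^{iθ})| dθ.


Zeros: -6, 2; r = 9.
Inside |z| < r: -6, 2. Outside (|z| ≥ r): ∅.
p(0) = -12, so log|p(0)| = log(12) = 2.4849.
Apply Jensen: I(r) = log|p(0)| + Σ_k log(r/|z_k|), summed over zeros inside |z| < r.
  log(r/|z_k|) for z_k = -6: log(9/6) = 0.4055
  log(r/|z_k|) for z_k = 2: log(9/2) = 1.5041
Sum over inside zeros: 1.9095.
I(r) = log|p(0)| + (inside sum) = 2.4849 + 1.9095 = 4.3944.
Closed form (all zeros inside, monic): I(r) = n·log(r) = 2·log(9) = 4.3944. ✓

I(r) ≈ 4.3944.


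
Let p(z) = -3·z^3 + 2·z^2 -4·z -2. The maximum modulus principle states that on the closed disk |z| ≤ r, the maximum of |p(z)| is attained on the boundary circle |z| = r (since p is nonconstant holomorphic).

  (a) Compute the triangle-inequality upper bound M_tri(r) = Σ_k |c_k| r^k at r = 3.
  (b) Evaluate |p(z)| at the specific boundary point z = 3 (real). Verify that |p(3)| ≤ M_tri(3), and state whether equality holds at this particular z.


Coefficients: c_0 = -2, c_1 = -4, c_2 = 2, c_3 = -3. Radius r = 3.
Part (a). Triangle bound: M_tri(r) = Σ_k |c_k| r^k
  = |-2|·3^0 + |-4|·3^1 + |2|·3^2 + |-3|·3^3
  = 2 + 12 + 18 + 81 = 113.
This bounds M(r) := max_{|z|=r} |p(z)| from above; equality holds iff all terms c_k z^k can be made to align in phase at a single z on |z|=r.
Part (b). At z = 3 (real, on the circle |z| = r):
  p(3) = (-2)·3^0 + (-4)·3^1 + (2)·3^2 + (-3)·3^3 = -77.
  |p(3)| = 77.
Check: |p(3)| = 77 ≤ 113 = M_tri(3). ✓ Equality does not hold at z = 3 (the coefficients have mixed signs, so the terms do not all align in phase there).

M_tri(3) = 113; |p(3)| = 77; equality at z=3: no.


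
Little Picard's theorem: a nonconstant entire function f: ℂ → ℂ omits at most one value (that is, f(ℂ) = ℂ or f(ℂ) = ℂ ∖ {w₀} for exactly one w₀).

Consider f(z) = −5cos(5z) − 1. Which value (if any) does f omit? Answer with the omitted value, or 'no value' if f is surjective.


Little Picard bounds the complement of f(ℂ) to at most one point.
cos is entire and surjective onto ℂ: for every w ∈ ℂ, cos(ζ) = w has a solution ζ ∈ ℂ (e.g., via the complex inverse arccos). With ζ = 5z this gives z = ζ/(5). Then -5·cos(5z) takes every value in -5·ℂ = ℂ, and adding -1 is a bijection of ℂ. So f is surjective and omits no value. (Note: only on the real line is cos bounded by [−1, 1].)

Omitted value: no value.


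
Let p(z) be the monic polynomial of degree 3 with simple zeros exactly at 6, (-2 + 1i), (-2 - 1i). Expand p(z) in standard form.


The polynomial is p(z) = ∏_{α ∈ S} (z − α), where S = {6, (-2 + 1i), (-2 - 1i)}.
Expanding the product yields: p(z) = z^3 -2·z^2 -19·z -30.
Note conjugate pairs combine to real quadratics: (z − (-2+1i))(z − (-2−1i)) = z² + 4z + 5.
The resulting polynomial has degree 3 and real coefficients as required.

p(z) = z^3 -2·z^2 -19·z -30.


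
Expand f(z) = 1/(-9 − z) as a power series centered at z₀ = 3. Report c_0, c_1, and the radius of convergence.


Let w = z − z₀, so z = z₀ + w.
Then -9 − z = -9 − (z₀ + w) = (-9 − z₀) − w = -12 − w.
f(z) = 1/(-12 − w) = (1/(-12)) · 1/(1 − w/(-12)) = Σ_{n≥0} w^n / (-12)^(n+1).
So c_n = 1/(-12)^(n+1):
  c_0 = 1/(-12)^1 = -1/12.
  c_1 = 1/(-12)^2 = 1/144.
The series is valid for |w/d| < 1, i.e. |z − z₀| < |d|.
Radius of convergence: R = |-9 − z₀| = |-12| = 12 (distance from z₀ to the singularity z = -9).

c_0 = -1/12, c_1 = 1/144; R = 12.


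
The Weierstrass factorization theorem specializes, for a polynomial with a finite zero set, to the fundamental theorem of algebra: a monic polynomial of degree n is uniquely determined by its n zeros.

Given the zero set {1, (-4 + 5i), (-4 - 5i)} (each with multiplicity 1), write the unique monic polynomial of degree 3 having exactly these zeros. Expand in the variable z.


The polynomial is p(z) = ∏_{α ∈ S} (z − α), where S = {1, (-4 + 5i), (-4 - 5i)}.
Expanding the product yields: p(z) = z^3 + 7·z^2 + 33·z -41.
Note conjugate pairs combine to real quadratics: (z − (-4+5i))(z − (-4−5i)) = z² + 8z + 41.
The resulting polynomial has degree 3 and real coefficients as required.

p(z) = z^3 + 7·z^2 + 33·z -41.


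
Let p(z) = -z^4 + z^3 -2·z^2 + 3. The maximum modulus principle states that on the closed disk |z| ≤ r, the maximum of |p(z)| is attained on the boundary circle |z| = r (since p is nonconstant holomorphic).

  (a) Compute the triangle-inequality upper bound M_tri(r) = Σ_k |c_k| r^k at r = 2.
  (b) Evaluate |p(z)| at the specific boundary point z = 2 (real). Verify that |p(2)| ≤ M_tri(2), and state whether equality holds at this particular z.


Coefficients: c_0 = 3, c_1 = 0, c_2 = -2, c_3 = 1, c_4 = -1. Radius r = 2.
Part (a). Triangle bound: M_tri(r) = Σ_k |c_k| r^k
  = |3|·2^0 + |0|·2^1 + |-2|·2^2 + |1|·2^3 + |-1|·2^4
  = 3 + 0 + 8 + 8 + 16 = 35.
This bounds M(r) := max_{|z|=r} |p(z)| from above; equality holds iff all terms c_k z^k can be made to align in phase at a single z on |z|=r.
Part (b). At z = 2 (real, on the circle |z| = r):
  p(2) = (3)·2^0 + (0)·2^1 + (-2)·2^2 + (1)·2^3 + (-1)·2^4 = -13.
  |p(2)| = 13.
Check: |p(2)| = 13 ≤ 35 = M_tri(2). ✓ Equality does not hold at z = 2 (the coefficients have mixed signs, so the terms do not all align in phase there).

M_tri(2) = 35; |p(2)| = 13; equality at z=2: no.


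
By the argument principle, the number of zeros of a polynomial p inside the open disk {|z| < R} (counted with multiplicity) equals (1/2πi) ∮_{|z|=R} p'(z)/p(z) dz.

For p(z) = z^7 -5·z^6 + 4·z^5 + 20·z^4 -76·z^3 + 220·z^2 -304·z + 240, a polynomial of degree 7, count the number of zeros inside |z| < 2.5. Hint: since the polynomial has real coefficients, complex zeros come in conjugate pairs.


The zeros of p are: -3, (0 + 2i), (0 - 2i), (3 + 1i), (3 - 1i), (1 + 1i), (1 - 1i).
Their magnitudes are: 3, 2, 2, 3.162, 3.162, 1.414, 1.414.
Zeros with |z| < R = 2.5: (0 + 2i), (0 - 2i), (1 + 1i), (1 - 1i).
Count = 4.
By the argument principle, (1/2πi) ∮_{|z|=R} p'(z)/p(z) dz equals exactly this count.

Number of zeros inside |z| < 2.5: 4.


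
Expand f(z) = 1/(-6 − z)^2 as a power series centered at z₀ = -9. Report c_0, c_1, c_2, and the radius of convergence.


Let w = z − z₀, so z = z₀ + w.
Then -6 − z = -6 − (z₀ + w) = (-6 − z₀) − w = 3 − w.
f(z) = 1/(3 − w)^2 = (1/(3)^2) · (1 − w/(3))^{−2}.
By the binomial series (1−u)^{−2} = Σ_{n≥0} C(n+1, 1) u^n for |u|<1, with u = w/(3):
  c_n = C(n+1, 1) / (3)^(n+2).
  c_0 = 1/(3)^2 = 1/9.
  c_1 = 2/(3)^3 = 2/27.
  c_2 = 3/(3)^4 = 1/27.
The series is valid for |w/d| < 1, i.e. |z − z₀| < |d|.
Radius of convergence: R = |-6 − z₀| = |3| = 3 (distance from z₀ to the singularity z = -6).

c_0 = 1/9, c_1 = 2/27, c_2 = 1/27; R = 3.


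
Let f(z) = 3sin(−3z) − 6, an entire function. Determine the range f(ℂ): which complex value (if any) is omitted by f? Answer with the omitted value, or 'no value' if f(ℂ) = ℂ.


Little Picard bounds the complement of f(ℂ) to at most one point.
sin is entire and surjective onto ℂ: for every w ∈ ℂ, sin(ζ) = w has a solution ζ ∈ ℂ (e.g., via the complex inverse arcsin). With ζ = −3z this gives z = ζ/(-3). Then 3·sin(−3z) takes every value in 3·ℂ = ℂ, and adding -6 is a bijection of ℂ. So f is surjective and omits no value. (Note: only on the real line is sin bounded by [−1, 1].)

Omitted value: no value.


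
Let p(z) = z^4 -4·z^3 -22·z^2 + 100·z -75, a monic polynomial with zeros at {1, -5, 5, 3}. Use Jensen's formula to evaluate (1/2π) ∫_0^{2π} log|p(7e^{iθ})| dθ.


Zeros: -5, 1, 3, 5; r = 7.
Inside |z| < r: -5, 1, 3, 5. Outside (|z| ≥ r): ∅.
p(0) = -75, so log|p(0)| = log(75) = 4.3175.
Apply Jensen: I(r) = log|p(0)| + Σ_k log(r/|z_k|), summed over zeros inside |z| < r.
  log(r/|z_k|) for z_k = 1: log(7/1) = 1.9459
  log(r/|z_k|) for z_k = -5: log(7/5) = 0.3365
  log(r/|z_k|) for z_k = 5: log(7/5) = 0.3365
  log(r/|z_k|) for z_k = 3: log(7/3) = 0.8473
Sum over inside zeros: 3.4662.
I(r) = log|p(0)| + (inside sum) = 4.3175 + 3.4662 = 7.7836.
Closed form (all zeros inside, monic): I(r) = n·log(r) = 4·log(7) = 7.7836. ✓

I(r) ≈ 7.7836.


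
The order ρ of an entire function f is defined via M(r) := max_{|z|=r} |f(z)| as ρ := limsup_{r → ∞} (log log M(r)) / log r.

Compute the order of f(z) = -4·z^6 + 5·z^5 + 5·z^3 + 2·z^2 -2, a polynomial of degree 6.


|f(z)| ≤ Σ|c_k|·r^k = O(r^6) as r → ∞. Polynomial growth is O(e^{r^ε}) for every ε > 0 (since r^6/e^{r^ε} → 0), so ρ ≤ ε for all ε > 0, i.e. ρ = 0. Every nonconstant polynomial has order 0.
Therefore ρ = 0.

Order ρ = 0.


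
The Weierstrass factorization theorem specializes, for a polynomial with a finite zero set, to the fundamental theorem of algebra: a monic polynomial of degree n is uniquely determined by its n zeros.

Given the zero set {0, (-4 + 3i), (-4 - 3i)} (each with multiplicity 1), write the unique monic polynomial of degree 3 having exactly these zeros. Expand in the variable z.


The polynomial is p(z) = ∏_{α ∈ S} (z − α), where S = {0, (-4 + 3i), (-4 - 3i)}.
Expanding the product yields: p(z) = z^3 + 8·z^2 + 25·z.
Note conjugate pairs combine to real quadratics: (z − (-4+3i))(z − (-4−3i)) = z² + 8z + 25.
The resulting polynomial has degree 3 and real coefficients as required.

p(z) = z^3 + 8·z^2 + 25·z.
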